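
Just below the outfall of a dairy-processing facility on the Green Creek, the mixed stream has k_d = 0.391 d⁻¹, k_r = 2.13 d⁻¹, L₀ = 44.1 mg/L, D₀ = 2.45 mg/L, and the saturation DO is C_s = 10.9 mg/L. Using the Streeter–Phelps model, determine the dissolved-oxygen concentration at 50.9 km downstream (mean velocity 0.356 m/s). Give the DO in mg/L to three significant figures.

DO ≈ 5.93 mg/L

Travel time t = x/v = 50.9 km / (0.356 m/s) = 50900 m / 0.356 m/s = 143000 s = 1.655 d.
k_d L₀/(k_r−k_d) = 0.391×44.1/(2.13−0.391) = 17.24/1.739 = 9.916 mg/L.
e^(−k_d t) = e^(−0.391×1.655) = 0.5236; e^(−k_r t) = e^(−2.13×1.655) = 0.02946.
D = 9.916 × (0.5236 − 0.02946) + 2.45 × 0.02946 = 4.900 + 0.07217 = 4.972 mg/L.
DO = C_s − D = 10.9 − 4.972 = 5.928 mg/L.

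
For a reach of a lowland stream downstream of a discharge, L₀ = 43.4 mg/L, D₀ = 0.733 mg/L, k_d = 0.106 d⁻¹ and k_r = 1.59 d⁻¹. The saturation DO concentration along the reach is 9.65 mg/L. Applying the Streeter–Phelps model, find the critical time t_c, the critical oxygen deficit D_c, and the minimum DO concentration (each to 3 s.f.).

At the critical point dD/dt = 0, so k_d L₀ e^(−k_d t) = k_r D. Substituting D(t) from the Streeter–Phelps equation and solving for t gives
t_c = ln[(k_r/k_d)(1 − D₀(k_r−k_d)/(k_d L₀))] / (k_r−k_d).
Here k_r−k_d = 1.484 d⁻¹ and 1 − D₀(k_r−k_d)/(k_d L₀) = 1 − 0.733×1.484/(0.106×43.4) = 0.7635, so
t_c = ln(15.00 × 0.7635) / 1.484 = 2.438 / 1.484 = 1.643 d.
L(t_c) = L₀ e^(−k_d t_c) = 43.4 × 0.8402 = 36.46 mg/L, and at the critical point k_r D_c = k_d L, so D_c = (0.106/1.59) × 36.46 = 2.431 mg/L.
Minimum DO = C_s − D_c = 9.65 − 2.431 = 7.219 mg/L.

t_c ≈ 1.64 d; D_c ≈ 2.43 mg/L; min DO ≈ 7.22 mg/L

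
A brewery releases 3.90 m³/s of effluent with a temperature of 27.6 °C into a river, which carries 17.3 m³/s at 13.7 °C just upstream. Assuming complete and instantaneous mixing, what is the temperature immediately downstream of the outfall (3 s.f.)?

Flow-weighted mixing: C = (Q_r C_r + Q_w C_w)/(Q_r + Q_w)
= (17.3×13.7 + 3.90×27.6)/(17.3 + 3.90) = 344.6/21.20 = 16.26 °C.

16.3 °C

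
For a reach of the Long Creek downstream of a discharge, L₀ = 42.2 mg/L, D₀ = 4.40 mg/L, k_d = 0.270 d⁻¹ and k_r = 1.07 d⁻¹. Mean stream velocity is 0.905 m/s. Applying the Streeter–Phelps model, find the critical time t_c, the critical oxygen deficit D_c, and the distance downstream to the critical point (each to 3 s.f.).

t_c ≈ 1.26 d; D_c ≈ 7.58 mg/L; x_c ≈ 98.5 km

With k_r/k_d = 3.963 and 1 − D₀(k_r−k_d)/(k_d L₀) = 0.6911,
t_c = ln(3.963 × 0.6911) / (1.07 − 0.270) = ln(2.739) / 0.8000 = 1.007/0.8000 = 1.259 d.
D_c = (k_d/k_r) L₀ e^(−k_d t_c) = (0.270/1.07) × 42.2 × e^(−0.270×1.259) = 0.2523 × 42.2 × 0.7118 = 7.579 mg/L.
x_c = v t_c = 0.905 m/s × 1.259 d × 86400 s/d = 98470 m ≈ 98.5 km.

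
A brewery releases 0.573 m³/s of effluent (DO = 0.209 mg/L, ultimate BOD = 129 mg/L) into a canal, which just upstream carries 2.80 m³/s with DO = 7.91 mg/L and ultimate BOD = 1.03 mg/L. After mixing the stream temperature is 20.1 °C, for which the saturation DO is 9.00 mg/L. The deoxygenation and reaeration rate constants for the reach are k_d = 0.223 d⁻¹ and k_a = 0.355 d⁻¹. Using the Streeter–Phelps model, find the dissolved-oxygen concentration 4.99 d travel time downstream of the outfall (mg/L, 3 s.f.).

DO ≈ 2.49 mg/L

Mixed DO = (2.80×7.91 + 0.573×0.209)/(2.80+0.573) = 22.27/3.373 = 6.602 mg/L.
Mixed L₀ = (2.80×1.03 + 0.573×129)/(3.373) = 76.80/3.373 = 22.77 mg/L.
Initial deficit D₀ = C_s − DO₀ = 9.00 − 6.602 = 2.398 mg/L.
D(4.99) = [0.223×22.77/(0.355−0.223)](e^(−0.223×4.99) − e^(−0.355×4.99)) + 2.398 e^(−0.355×4.99)
= 38.47 × (0.3286 − 0.1701) + 2.398 × 0.1701 = 6.507 mg/L.
DO = 9.00 − 6.507 = 2.493 mg/L.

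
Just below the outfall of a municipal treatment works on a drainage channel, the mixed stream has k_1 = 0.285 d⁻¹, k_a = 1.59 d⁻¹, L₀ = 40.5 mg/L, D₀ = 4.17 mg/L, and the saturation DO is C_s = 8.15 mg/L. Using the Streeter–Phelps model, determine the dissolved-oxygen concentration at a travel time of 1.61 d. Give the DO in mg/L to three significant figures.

DO ≈ 2.92 mg/L

k_1 L₀/(k_a−k_1) = 0.285×40.5/(1.59−0.285) = 11.54/1.305 = 8.845 mg/L.
e^(−k_1 t) = e^(−0.285×1.610) = 0.6320; e^(−k_a t) = e^(−1.59×1.610) = 0.07731.
D = 8.845 × (0.6320 − 0.07731) + 4.17 × 0.07731 = 4.906 + 0.3224 = 5.229 mg/L.
DO = C_s − D = 8.15 − 5.229 = 2.921 mg/L.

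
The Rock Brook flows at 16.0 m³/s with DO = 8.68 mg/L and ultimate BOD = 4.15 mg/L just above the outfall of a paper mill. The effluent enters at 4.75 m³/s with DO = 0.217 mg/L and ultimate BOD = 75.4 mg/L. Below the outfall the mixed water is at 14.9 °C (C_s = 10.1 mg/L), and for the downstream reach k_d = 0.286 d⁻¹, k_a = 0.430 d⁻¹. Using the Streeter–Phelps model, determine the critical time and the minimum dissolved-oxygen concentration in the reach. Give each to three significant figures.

Mixed DO = (16.0×8.68 + 4.75×0.217)/(16.0+4.75) = 139.9/20.75 = 6.743 mg/L.
Mixed L₀ = (16.0×4.15 + 4.75×75.4)/(20.75) = 424.6/20.75 = 20.46 mg/L.
Initial deficit D₀ = C_s − DO₀ = 10.1 − 6.743 = 3.357 mg/L.
t_c = (1/0.1440) ln[(0.430/0.286)(1 − 3.357×0.1440/(0.286×20.46))] = 6.944 × ln(1.379) = 2.233 d.
D_c = (0.286/0.430) × 20.46 × e^(−0.286×2.233) = 0.6651 × 20.46 × 0.5280 = 7.185 mg/L.
Minimum DO = 10.1 − 7.185 = 2.915 mg/L.

t_c ≈ 2.23 d; minimum DO ≈ 2.91 mg/L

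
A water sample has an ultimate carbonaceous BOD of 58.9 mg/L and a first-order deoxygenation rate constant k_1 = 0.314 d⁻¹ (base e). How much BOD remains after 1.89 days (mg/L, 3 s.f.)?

L_t = L₀ e^(−k_1 t) = 58.9 × e^(−0.314×1.89) = 58.9 × 0.5524 = 32.54 mg/L.

L ≈ 32.5 mg/L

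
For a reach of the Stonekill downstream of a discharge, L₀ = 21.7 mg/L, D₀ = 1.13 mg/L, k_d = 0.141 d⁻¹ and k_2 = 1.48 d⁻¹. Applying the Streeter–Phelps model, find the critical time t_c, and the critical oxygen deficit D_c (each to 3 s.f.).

t_c ≈ 1.25 d; D_c ≈ 1.73 mg/L

At the critical point dD/dt = 0, so k_d L₀ e^(−k_d t) = k_2 D. Substituting D(t) from the Streeter–Phelps equation and solving for t gives
t_c = ln[(k_2/k_d)(1 − D₀(k_2−k_d)/(k_d L₀))] / (k_2−k_d).
Here k_2−k_d = 1.339 d⁻¹ and 1 − D₀(k_2−k_d)/(k_d L₀) = 1 − 1.13×1.339/(0.141×21.7) = 0.5055, so
t_c = ln(10.50 × 0.5055) / 1.339 = 1.669 / 1.339 = 1.246 d.
L(t_c) = L₀ e^(−k_d t_c) = 21.7 × 0.8388 = 18.20 mg/L, and at the critical point k_2 D_c = k_d L, so D_c = (0.141/1.48) × 18.20 = 1.734 mg/L.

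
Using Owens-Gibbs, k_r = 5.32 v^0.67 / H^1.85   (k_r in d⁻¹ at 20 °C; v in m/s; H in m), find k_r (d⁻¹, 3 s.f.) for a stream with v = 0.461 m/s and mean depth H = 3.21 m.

k_r ≈ 0.366 d⁻¹

k_r = 5.32 × 0.461^0.67 / 3.21^1.85 = 5.32 × 0.5952 / 8.650 = 0.3661 d⁻¹.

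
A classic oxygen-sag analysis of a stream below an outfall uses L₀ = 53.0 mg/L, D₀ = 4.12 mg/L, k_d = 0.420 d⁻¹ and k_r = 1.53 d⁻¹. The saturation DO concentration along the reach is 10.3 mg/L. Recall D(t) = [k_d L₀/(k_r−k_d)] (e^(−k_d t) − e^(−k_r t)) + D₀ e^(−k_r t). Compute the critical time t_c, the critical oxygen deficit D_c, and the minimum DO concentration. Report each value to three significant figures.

t_c ≈ 0.957 d; D_c ≈ 9.73 mg/L; min DO ≈ 0.568 mg/L

With k_r/k_d = 3.643 and 1 − D₀(k_r−k_d)/(k_d L₀) = 0.7946,
t_c = ln(3.643 × 0.7946) / (1.53 − 0.420) = ln(2.894) / 1.110 = 1.063/1.110 = 0.9575 d.
D_c = (k_d/k_r) L₀ e^(−k_d t_c) = (0.420/1.53) × 53.0 × e^(−0.420×0.9575) = 0.2745 × 53.0 × 0.6689 = 9.732 mg/L.
Minimum DO = C_s − D_c = 10.3 − 9.732 = 0.5683 mg/L.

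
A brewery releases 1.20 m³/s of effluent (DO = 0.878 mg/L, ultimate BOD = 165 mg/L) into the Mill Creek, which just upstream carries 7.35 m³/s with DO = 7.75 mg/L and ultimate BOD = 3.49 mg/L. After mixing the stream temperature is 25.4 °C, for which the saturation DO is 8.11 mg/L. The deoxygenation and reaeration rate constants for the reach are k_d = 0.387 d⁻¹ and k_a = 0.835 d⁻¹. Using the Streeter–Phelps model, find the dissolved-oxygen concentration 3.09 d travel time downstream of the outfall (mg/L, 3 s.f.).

DO ≈ 2.89 mg/L

Mixed DO = (7.35×7.75 + 1.20×0.878)/(7.35+1.20) = 58.02/8.550 = 6.786 mg/L.
Mixed L₀ = (7.35×3.49 + 1.20×165)/(8.550) = 223.7/8.550 = 26.16 mg/L.
Initial deficit D₀ = C_s − DO₀ = 8.11 − 6.786 = 1.324 mg/L.
D(3.09) = [0.387×26.16/(0.835−0.387)](e^(−0.387×3.09) − e^(−0.835×3.09)) + 1.324 e^(−0.835×3.09)
= 22.60 × (0.3025 − 0.07576) + 1.324 × 0.07576 = 5.223 mg/L.
DO = 8.11 − 5.223 = 2.887 mg/L.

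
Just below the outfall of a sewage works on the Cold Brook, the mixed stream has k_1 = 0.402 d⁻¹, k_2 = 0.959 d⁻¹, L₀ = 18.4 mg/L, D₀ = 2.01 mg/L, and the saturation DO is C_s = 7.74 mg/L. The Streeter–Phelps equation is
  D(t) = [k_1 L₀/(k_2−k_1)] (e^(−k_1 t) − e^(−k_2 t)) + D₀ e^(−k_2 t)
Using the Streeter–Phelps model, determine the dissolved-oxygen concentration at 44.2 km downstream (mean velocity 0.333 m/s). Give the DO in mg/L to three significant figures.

Travel time t = x/v = 44.2 km / (0.333 m/s) = 44200 m / 0.333 m/s = 132700 s = 1.536 d.
k_1 L₀/(k_2−k_1) = 0.402×18.4/(0.959−0.402) = 7.397/0.5570 = 13.28 mg/L.
e^(−k_1 t) = e^(−0.402×1.536) = 0.5393; e^(−k_2 t) = e^(−0.959×1.536) = 0.2292.
D = 13.28 × (0.5393 − 0.2292) + 2.01 × 0.2292 = 4.118 + 0.4606 = 4.578 mg/L.
DO = C_s − D = 7.74 − 4.578 = 3.162 mg/L.

DO ≈ 3.16 mg/L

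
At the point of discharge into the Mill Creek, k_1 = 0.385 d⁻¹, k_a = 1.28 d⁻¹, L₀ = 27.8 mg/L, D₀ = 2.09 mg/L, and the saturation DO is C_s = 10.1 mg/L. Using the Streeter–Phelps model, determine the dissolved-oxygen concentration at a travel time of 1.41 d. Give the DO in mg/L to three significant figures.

DO ≈ 4.77 mg/L

k_1 L₀/(k_a−k_1) = 0.385×27.8/(1.28−0.385) = 10.70/0.8950 = 11.96 mg/L.
e^(−k_1 t) = e^(−0.385×1.410) = 0.5811; e^(−k_a t) = e^(−1.28×1.410) = 0.1645.
D = 11.96 × (0.5811 − 0.1645) + 2.09 × 0.1645 = 4.982 + 0.3438 = 5.326 mg/L.
DO = C_s − D = 10.1 − 5.326 = 4.774 mg/L.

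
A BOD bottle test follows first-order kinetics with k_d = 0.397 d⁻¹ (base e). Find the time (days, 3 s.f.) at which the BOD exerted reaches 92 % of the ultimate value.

t ≈ 6.36 d

y/L₀ = 1 − e^(−k_d t) = 0.92 ⇒ e^(−k_d t) = 0.0800
t = −ln(0.0800) / 0.397 = 2.526 / 0.397 = 6.362 d.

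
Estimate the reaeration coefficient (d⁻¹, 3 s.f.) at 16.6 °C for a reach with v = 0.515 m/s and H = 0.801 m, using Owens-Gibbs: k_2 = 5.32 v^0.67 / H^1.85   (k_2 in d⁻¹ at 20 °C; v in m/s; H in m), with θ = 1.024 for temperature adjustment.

k_2 ≈ 4.74 d⁻¹

k_2(20) = 5.32 × 0.515^0.67 / 0.801^1.85 = 5.32 × 0.6411 / 0.6633 = 5.142 d⁻¹.
k_2(16.6) = 5.142 × 1.024^(16.6−20) = 5.142 × 0.9225 = 4.743 d⁻¹.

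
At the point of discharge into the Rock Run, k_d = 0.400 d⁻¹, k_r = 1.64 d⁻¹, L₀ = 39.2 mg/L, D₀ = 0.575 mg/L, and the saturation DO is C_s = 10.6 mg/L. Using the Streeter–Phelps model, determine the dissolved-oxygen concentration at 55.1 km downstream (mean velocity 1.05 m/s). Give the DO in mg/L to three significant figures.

DO ≈ 5.14 mg/L

Travel time t = x/v = 55.1 km / (1.05 m/s) = 55100 m / 1.05 m/s = 52480 s = 0.6074 d.
k_d L₀/(k_r−k_d) = 0.400×39.2/(1.64−0.400) = 15.68/1.240 = 12.65 mg/L.
e^(−k_d t) = e^(−0.400×0.6074) = 0.7843; e^(−k_r t) = e^(−1.64×0.6074) = 0.3693.
D = 12.65 × (0.7843 − 0.3693) + 0.575 × 0.3693 = 5.248 + 0.2124 = 5.460 mg/L.
DO = C_s − D = 10.6 − 5.460 = 5.140 mg/L.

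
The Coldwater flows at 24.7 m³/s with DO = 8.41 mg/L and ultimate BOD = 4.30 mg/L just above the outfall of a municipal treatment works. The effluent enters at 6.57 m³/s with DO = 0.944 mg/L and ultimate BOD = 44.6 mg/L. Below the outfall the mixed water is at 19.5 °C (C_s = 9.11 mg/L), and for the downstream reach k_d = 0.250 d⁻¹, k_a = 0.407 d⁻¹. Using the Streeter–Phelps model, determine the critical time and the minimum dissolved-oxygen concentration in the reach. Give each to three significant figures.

Mixed DO = (24.7×8.41 + 6.57×0.944)/(24.7+6.57) = 213.9/31.27 = 6.841 mg/L.
Mixed L₀ = (24.7×4.30 + 6.57×44.6)/(31.27) = 399.2/31.27 = 12.77 mg/L.
Initial deficit D₀ = C_s − DO₀ = 9.11 − 6.841 = 2.269 mg/L.
t_c = (1/0.1570) ln[(0.407/0.250)(1 − 2.269×0.1570/(0.250×12.77))] = 6.369 × ln(1.446) = 2.351 d.
D_c = (0.250/0.407) × 12.77 × e^(−0.250×2.351) = 0.6143 × 12.77 × 0.5556 = 4.358 mg/L.
Minimum DO = 9.11 − 4.358 = 4.752 mg/L.

t_c ≈ 2.35 d; minimum DO ≈ 4.75 mg/L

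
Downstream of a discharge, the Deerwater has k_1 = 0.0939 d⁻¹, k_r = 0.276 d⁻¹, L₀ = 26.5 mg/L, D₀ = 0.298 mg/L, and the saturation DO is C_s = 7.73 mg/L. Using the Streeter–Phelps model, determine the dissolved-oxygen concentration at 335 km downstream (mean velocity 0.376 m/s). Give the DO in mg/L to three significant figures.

DO ≈ 3.32 mg/L

Travel time t = x/v = 335 km / (0.376 m/s) = 335000 m / 0.376 m/s = 891000 s = 10.31 d.
k_1 L₀/(k_r−k_1) = 0.0939×26.5/(0.276−0.0939) = 2.488/0.1821 = 13.66 mg/L.
e^(−k_1 t) = e^(−0.0939×10.31) = 0.3797; e^(−k_r t) = e^(−0.276×10.31) = 0.05807.
D = 13.66 × (0.3797 − 0.05807) + 0.298 × 0.05807 = 4.395 + 0.01730 = 4.413 mg/L.
DO = C_s − D = 7.73 − 4.413 = 3.317 mg/L.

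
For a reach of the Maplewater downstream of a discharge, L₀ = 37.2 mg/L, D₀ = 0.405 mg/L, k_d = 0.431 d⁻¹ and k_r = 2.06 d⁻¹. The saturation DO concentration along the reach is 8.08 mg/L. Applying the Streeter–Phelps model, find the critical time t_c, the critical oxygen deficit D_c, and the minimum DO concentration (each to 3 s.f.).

t_c ≈ 0.935 d; D_c ≈ 5.20 mg/L; min DO ≈ 2.88 mg/L

With k_r/k_d = 4.780 and 1 − D₀(k_r−k_d)/(k_d L₀) = 0.9589,
t_c = ln(4.780 × 0.9589) / (2.06 − 0.431) = ln(4.583) / 1.629 = 1.522/1.629 = 0.9345 d.
L(t_c) = L₀ e^(−k_d t_c) = 37.2 × 0.6685 = 24.87 mg/L, and at the critical point k_r D_c = k_d L, so D_c = (0.431/2.06) × 24.87 = 5.203 mg/L.
Minimum DO = C_s − D_c = 8.08 − 5.203 = 2.877 mg/L.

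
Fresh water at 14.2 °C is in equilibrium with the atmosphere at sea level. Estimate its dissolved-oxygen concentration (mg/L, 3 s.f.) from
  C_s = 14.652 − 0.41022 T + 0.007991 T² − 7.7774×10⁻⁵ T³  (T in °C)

C_s = 14.652 − 0.41022×14.2 + 0.007991×14.2² − 7.7774×10⁻⁵×14.2³ = 10.22 mg/L.

C_s ≈ 10.2 mg/L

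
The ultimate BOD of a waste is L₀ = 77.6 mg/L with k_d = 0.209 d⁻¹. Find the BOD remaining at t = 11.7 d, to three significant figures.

L ≈ 6.73 mg/L

L_t = L₀ e^(−k_d t) = 77.6 × e^(−0.209×11.7) = 77.6 × 0.08670 = 6.728 mg/L.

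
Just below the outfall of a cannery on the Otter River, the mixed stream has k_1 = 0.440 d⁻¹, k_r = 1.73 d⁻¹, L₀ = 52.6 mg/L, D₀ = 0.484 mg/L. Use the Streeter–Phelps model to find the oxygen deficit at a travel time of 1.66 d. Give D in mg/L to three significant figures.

D ≈ 7.65 mg/L

k_1 L₀/(k_r−k_1) = 0.440×52.6/(1.73−0.440) = 23.14/1.290 = 17.94 mg/L.
e^(−k_1 t) = e^(−0.440×1.660) = 0.4817; e^(−k_r t) = e^(−1.73×1.660) = 0.05660.
D = 17.94 × (0.4817 − 0.05660) + 0.484 × 0.05660 = 7.627 + 0.02739 = 7.654 mg/L.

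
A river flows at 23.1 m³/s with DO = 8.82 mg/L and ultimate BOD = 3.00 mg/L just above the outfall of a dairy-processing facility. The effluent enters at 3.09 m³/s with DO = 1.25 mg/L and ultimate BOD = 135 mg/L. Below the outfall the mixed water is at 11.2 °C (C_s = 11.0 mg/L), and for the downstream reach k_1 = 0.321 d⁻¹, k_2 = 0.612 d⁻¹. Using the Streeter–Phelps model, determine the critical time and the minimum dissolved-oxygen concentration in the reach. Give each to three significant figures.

t_c ≈ 1.66 d; minimum DO ≈ 5.28 mg/L

Mixed DO = (23.1×8.82 + 3.09×1.25)/(23.1+3.09) = 207.6/26.19 = 7.927 mg/L.
Mixed L₀ = (23.1×3.00 + 3.09×135)/(26.19) = 486.4/26.19 = 18.57 mg/L.
Initial deficit D₀ = C_s − DO₀ = 11.0 − 7.927 = 3.073 mg/L.
t_c = (1/0.2910) ln[(0.612/0.321)(1 − 3.073×0.2910/(0.321×18.57))] = 3.436 × ln(1.621) = 1.659 d.
D_c = (0.321/0.612) × 18.57 × e^(−0.321×1.659) = 0.5245 × 18.57 × 0.5871 = 5.720 mg/L.
Minimum DO = 11.0 − 5.720 = 5.280 mg/L.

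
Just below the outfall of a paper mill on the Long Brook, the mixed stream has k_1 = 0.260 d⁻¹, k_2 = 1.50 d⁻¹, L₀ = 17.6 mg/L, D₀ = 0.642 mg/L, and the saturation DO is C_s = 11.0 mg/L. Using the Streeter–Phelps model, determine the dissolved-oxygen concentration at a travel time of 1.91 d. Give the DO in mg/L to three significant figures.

DO ≈ 8.93 mg/L

k_1 L₀/(k_2−k_1) = 0.260×17.6/(1.50−0.260) = 4.576/1.240 = 3.690 mg/L.
e^(−k_1 t) = e^(−0.260×1.910) = 0.6086; e^(−k_2 t) = e^(−1.50×1.910) = 0.05698.
D = 3.690 × (0.6086 − 0.05698) + 0.642 × 0.05698 = 2.036 + 0.03658 = 2.072 mg/L.
DO = C_s − D = 11.0 − 2.072 = 8.928 mg/L.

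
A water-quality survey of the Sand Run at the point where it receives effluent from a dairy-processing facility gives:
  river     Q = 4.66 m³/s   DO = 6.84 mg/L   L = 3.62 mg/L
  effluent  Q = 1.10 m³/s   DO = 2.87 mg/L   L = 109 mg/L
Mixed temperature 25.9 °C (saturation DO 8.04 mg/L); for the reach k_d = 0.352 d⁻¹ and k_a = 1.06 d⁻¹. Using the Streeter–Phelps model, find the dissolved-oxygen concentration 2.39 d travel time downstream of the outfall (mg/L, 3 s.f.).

DO ≈ 3.73 mg/L

Mixed DO = (4.66×6.84 + 1.10×2.87)/(4.66+1.10) = 35.03/5.760 = 6.082 mg/L.
Mixed L₀ = (4.66×3.62 + 1.10×109)/(5.760) = 136.8/5.760 = 23.74 mg/L.
Initial deficit D₀ = C_s − DO₀ = 8.04 − 6.082 = 1.958 mg/L.
D(2.39) = [0.352×23.74/(1.06−0.352)](e^(−0.352×2.39) − e^(−1.06×2.39)) + 1.958 e^(−1.06×2.39)
= 11.81 × (0.4312 − 0.07939) + 1.958 × 0.07939 = 4.308 mg/L.
DO = 8.04 − 4.308 = 3.732 mg/L.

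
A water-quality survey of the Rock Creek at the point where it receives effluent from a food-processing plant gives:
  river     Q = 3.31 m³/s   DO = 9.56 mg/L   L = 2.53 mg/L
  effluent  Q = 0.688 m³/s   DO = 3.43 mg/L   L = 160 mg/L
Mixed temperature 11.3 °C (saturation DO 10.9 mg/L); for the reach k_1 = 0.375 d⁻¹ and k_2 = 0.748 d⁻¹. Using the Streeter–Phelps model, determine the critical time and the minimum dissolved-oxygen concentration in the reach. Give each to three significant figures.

Mixed DO = (3.31×9.56 + 0.688×3.43)/(3.31+0.688) = 34.00/3.998 = 8.505 mg/L.
Mixed L₀ = (3.31×2.53 + 0.688×160)/(3.998) = 118.5/3.998 = 29.63 mg/L.
Initial deficit D₀ = C_s − DO₀ = 10.9 − 8.505 = 2.395 mg/L.
t_c = (1/0.3730) ln[(0.748/0.375)(1 − 2.395×0.3730/(0.375×29.63))] = 2.681 × ln(1.834) = 1.626 d.
D_c = (0.375/0.748) × 29.63 × e^(−0.375×1.626) = 0.5013 × 29.63 × 0.5434 = 8.072 mg/L.
Minimum DO = 10.9 − 8.072 = 2.828 mg/L.

t_c ≈ 1.63 d; minimum DO ≈ 2.83 mg/L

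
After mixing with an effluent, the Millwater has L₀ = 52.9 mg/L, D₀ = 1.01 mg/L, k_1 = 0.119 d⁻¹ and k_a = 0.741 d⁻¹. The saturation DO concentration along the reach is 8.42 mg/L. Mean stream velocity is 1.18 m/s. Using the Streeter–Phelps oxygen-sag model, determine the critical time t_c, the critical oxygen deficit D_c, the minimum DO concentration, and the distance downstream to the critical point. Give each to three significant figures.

t_c = [1/(k_a−k_1)] ln[(k_a/k_1)(1 − D₀(k_a−k_1)/(k_1 L₀))]
= [1/(0.741−0.119)] ln[(0.741/0.119)(1 − 1.01×0.6220/(0.119×52.9))]
= (1/0.6220) ln[6.227 × 0.9002] = 1.608 × ln(5.605) = 1.608 × 1.724 = 2.771 d.
D_c = (k_1/k_a) L₀ e^(−k_1 t_c) = (0.119/0.741) × 52.9 × e^(−0.119×2.771) = 0.1606 × 52.9 × 0.7191 = 6.109 mg/L.
Minimum DO = C_s − D_c = 8.42 − 6.109 = 2.311 mg/L.
x_c = v t_c = 1.18 m/s × 2.771 d × 86400 s/d = 282500 m ≈ 283 km.

t_c ≈ 2.77 d; D_c ≈ 6.11 mg/L; min DO ≈ 2.31 mg/L; x_c ≈ 283 km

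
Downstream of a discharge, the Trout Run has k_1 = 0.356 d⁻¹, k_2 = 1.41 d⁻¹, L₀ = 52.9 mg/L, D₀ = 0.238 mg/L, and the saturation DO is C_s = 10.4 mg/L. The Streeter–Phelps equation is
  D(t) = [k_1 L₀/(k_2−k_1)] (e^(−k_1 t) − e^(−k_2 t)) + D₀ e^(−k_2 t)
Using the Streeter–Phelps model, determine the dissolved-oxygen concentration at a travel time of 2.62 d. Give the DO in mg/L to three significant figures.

DO ≈ 3.81 mg/L

k_1 L₀/(k_2−k_1) = 0.356×52.9/(1.41−0.356) = 18.83/1.054 = 17.87 mg/L.
e^(−k_1 t) = e^(−0.356×2.620) = 0.3935; e^(−k_2 t) = e^(−1.41×2.620) = 0.02487.
D = 17.87 × (0.3935 − 0.02487) + 0.238 × 0.02487 = 6.586 + 0.005918 = 6.592 mg/L.
DO = C_s − D = 10.4 − 6.592 = 3.808 mg/L.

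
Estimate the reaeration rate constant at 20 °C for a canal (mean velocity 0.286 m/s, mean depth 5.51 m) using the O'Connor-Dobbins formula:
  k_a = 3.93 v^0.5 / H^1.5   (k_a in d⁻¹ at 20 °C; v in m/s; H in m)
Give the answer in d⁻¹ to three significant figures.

k_a ≈ 0.162 d⁻¹

k_a = 3.93 × 0.286^0.5 / 5.51^1.5 = 3.93 × 0.5348 / 12.93 = 0.1625 d⁻¹.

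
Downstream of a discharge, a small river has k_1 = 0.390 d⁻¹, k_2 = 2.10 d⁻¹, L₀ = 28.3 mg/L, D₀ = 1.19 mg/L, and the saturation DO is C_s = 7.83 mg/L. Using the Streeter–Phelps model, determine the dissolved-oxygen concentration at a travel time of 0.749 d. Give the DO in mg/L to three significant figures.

DO ≈ 4.10 mg/L

k_1 L₀/(k_2−k_1) = 0.390×28.3/(2.10−0.390) = 11.04/1.710 = 6.454 mg/L.
e^(−k_1 t) = e^(−0.390×0.7490) = 0.7467; e^(−k_2 t) = e^(−2.10×0.7490) = 0.2074.
D = 6.454 × (0.7467 − 0.2074) + 1.19 × 0.2074 = 3.480 + 0.2469 = 3.727 mg/L.
DO = C_s − D = 7.83 − 3.727 = 4.103 mg/L.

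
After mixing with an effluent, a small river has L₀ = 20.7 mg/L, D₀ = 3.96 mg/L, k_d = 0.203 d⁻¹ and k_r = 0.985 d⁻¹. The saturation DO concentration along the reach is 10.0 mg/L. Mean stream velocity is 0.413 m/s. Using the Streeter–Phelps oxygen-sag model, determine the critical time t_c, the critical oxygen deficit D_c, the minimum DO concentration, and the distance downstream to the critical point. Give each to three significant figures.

t_c ≈ 0.312 d; D_c ≈ 4.00 mg/L; min DO ≈ 6.00 mg/L; x_c ≈ 11.1 km

At the critical point dD/dt = 0, so k_d L₀ e^(−k_d t) = k_r D. Substituting D(t) from the Streeter–Phelps equation and solving for t gives
t_c = ln[(k_r/k_d)(1 − D₀(k_r−k_d)/(k_d L₀))] / (k_r−k_d).
Here k_r−k_d = 0.7820 d⁻¹ and 1 − D₀(k_r−k_d)/(k_d L₀) = 1 − 3.96×0.7820/(0.203×20.7) = 0.2631, so
t_c = ln(4.852 × 0.2631) / 0.7820 = 0.2440 / 0.7820 = 0.3121 d.
D_c = (k_d/k_r) L₀ e^(−k_d t_c) = (0.203/0.985) × 20.7 × e^(−0.203×0.3121) = 0.2061 × 20.7 × 0.9386 = 4.004 mg/L.
Minimum DO = C_s − D_c = 10.0 − 4.004 = 5.996 mg/L.
x_c = v t_c = 0.413 m/s × 0.3121 d × 86400 s/d = 11140 m ≈ 11.1 km.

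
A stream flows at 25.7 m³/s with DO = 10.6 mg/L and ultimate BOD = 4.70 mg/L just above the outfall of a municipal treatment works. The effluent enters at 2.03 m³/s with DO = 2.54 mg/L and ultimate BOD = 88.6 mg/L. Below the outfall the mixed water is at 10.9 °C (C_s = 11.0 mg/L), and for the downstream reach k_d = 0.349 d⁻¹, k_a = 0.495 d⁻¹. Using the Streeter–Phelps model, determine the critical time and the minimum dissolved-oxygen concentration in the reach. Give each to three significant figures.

Mixed DO = (25.7×10.6 + 2.03×2.54)/(25.7+2.03) = 277.6/27.73 = 10.01 mg/L.
Mixed L₀ = (25.7×4.70 + 2.03×88.6)/(27.73) = 300.6/27.73 = 10.84 mg/L.
Initial deficit D₀ = C_s − DO₀ = 11.0 − 10.01 = 0.9900 mg/L.
t_c = (1/0.1460) ln[(0.495/0.349)(1 − 0.9900×0.1460/(0.349×10.84))] = 6.849 × ln(1.364) = 2.127 d.
D_c = (0.349/0.495) × 10.84 × e^(−0.349×2.127) = 0.7051 × 10.84 × 0.4760 = 3.639 mg/L.
Minimum DO = 11.0 − 3.639 = 7.361 mg/L.

t_c ≈ 2.13 d; minimum DO ≈ 7.36 mg/L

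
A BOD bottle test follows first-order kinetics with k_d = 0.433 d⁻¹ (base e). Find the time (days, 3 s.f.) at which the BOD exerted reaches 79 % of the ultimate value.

y/L₀ = 1 − e^(−k_d t) = 0.79 ⇒ e^(−k_d t) = 0.210
t = −ln(0.210) / 0.433 = 1.561 / 0.433 = 3.604 d.

t ≈ 3.60 d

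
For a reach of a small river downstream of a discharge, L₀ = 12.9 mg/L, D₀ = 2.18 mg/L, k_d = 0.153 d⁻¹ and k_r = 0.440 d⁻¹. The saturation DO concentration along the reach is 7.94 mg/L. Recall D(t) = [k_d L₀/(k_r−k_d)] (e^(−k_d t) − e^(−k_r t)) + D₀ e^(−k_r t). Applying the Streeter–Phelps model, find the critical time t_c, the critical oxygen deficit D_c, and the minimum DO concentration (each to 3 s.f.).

t_c ≈ 2.35 d; D_c ≈ 3.13 mg/L; min DO ≈ 4.81 mg/L

With k_r/k_d = 2.876 and 1 − D₀(k_r−k_d)/(k_d L₀) = 0.6830,
t_c = ln(2.876 × 0.6830) / (0.440 − 0.153) = ln(1.964) / 0.2870 = 0.6751/0.2870 = 2.352 d.
D_c = (k_d/k_r) L₀ e^(−k_d t_c) = (0.153/0.440) × 12.9 × e^(−0.153×2.352) = 0.3477 × 12.9 × 0.6978 = 3.130 mg/L.
Minimum DO = C_s − D_c = 7.94 − 3.130 = 4.810 mg/L.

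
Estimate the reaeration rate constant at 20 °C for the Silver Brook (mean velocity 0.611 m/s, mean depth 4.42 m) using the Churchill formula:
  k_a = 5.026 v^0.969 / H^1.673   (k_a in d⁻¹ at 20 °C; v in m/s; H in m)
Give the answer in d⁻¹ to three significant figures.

k_a = 5.026 × 0.611^0.969 / 4.42^1.673 = 5.026 × 0.6204 / 12.02 = 0.2595 d⁻¹.

k_a ≈ 0.259 d⁻¹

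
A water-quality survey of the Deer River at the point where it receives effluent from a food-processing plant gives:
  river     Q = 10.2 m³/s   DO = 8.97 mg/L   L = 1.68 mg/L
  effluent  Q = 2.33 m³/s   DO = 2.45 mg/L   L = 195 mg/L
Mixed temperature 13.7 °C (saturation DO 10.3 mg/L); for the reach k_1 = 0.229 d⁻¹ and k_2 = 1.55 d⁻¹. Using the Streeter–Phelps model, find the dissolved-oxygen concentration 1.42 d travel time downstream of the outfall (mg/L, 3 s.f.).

Mixed DO = (10.2×8.97 + 2.33×2.45)/(10.2+2.33) = 97.20/12.53 = 7.758 mg/L.
Mixed L₀ = (10.2×1.68 + 2.33×195)/(12.53) = 471.5/12.53 = 37.63 mg/L.
Initial deficit D₀ = C_s − DO₀ = 10.3 − 7.758 = 2.542 mg/L.
D(1.42) = [0.229×37.63/(1.55−0.229)](e^(−0.229×1.42) − e^(−1.55×1.42)) + 2.542 e^(−1.55×1.42)
= 6.523 × (0.7224 − 0.1107) + 2.542 × 0.1107 = 4.272 mg/L.
DO = 10.3 − 4.272 = 6.028 mg/L.

DO ≈ 6.03 mg/L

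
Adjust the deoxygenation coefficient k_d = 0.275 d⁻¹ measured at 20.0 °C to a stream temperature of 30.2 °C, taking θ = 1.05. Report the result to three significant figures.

k_d ≈ 0.452 d⁻¹

k_d(T₂) = k_d(T₁) · θ^(T₂−T₁) = 0.275 × 1.05^(30.2−20.0)
= 0.275 × 1.05^10.2 = 0.275 × 1.645 = 0.4523 d⁻¹.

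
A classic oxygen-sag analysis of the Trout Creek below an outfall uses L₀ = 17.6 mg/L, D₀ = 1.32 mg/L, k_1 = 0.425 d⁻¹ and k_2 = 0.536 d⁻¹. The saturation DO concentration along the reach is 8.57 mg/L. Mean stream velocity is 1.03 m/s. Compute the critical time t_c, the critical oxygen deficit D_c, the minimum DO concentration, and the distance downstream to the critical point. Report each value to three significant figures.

t_c = [1/(k_2−k_1)] ln[(k_2/k_1)(1 − D₀(k_2−k_1)/(k_1 L₀))]
= [1/(0.536−0.425)] ln[(0.536/0.425)(1 − 1.32×0.1110/(0.425×17.6))]
= (1/0.1110) ln[1.261 × 0.9804] = 9.009 × ln(1.236) = 9.009 × 0.2123 = 1.912 d.
L(t_c) = L₀ e^(−k_1 t_c) = 17.6 × 0.4437 = 7.808 mg/L, and at the critical point k_2 D_c = k_1 L, so D_c = (0.425/0.536) × 7.808 = 6.191 mg/L.
Minimum DO = C_s − D_c = 8.57 − 6.191 = 2.379 mg/L.
x_c = v t_c = 1.03 m/s × 1.912 d × 86400 s/d = 170200 m ≈ 170 km.

t_c ≈ 1.91 d; D_c ≈ 6.19 mg/L; min DO ≈ 2.38 mg/L; x_c ≈ 170 km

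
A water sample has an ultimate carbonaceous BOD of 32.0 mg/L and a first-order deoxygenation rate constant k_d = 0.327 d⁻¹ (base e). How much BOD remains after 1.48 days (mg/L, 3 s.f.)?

L ≈ 19.7 mg/L

L_t = L₀ e^(−k_d t) = 32.0 × e^(−0.327×1.48) = 32.0 × 0.6163 = 19.72 mg/L.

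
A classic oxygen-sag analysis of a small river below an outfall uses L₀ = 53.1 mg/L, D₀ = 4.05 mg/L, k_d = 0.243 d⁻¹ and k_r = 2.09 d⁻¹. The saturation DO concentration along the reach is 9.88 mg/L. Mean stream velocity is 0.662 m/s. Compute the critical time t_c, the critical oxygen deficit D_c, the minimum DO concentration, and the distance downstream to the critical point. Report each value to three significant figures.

t_c ≈ 0.696 d; D_c ≈ 5.21 mg/L; min DO ≈ 4.67 mg/L; x_c ≈ 39.8 km

t_c = [1/(k_r−k_d)] ln[(k_r/k_d)(1 − D₀(k_r−k_d)/(k_d L₀))]
= [1/(2.09−0.243)] ln[(2.09/0.243)(1 − 4.05×1.847/(0.243×53.1))]
= (1/1.847) ln[8.601 × 0.4203] = 0.5414 × ln(3.615) = 0.5414 × 1.285 = 0.6957 d.
L(t_c) = L₀ e^(−k_d t_c) = 53.1 × 0.8445 = 44.84 mg/L, and at the critical point k_r D_c = k_d L, so D_c = (0.243/2.09) × 44.84 = 5.214 mg/L.
Minimum DO = C_s − D_c = 9.88 − 5.214 = 4.666 mg/L.
x_c = v t_c = 0.662 m/s × 0.6957 d × 86400 s/d = 39790 m ≈ 39.8 km.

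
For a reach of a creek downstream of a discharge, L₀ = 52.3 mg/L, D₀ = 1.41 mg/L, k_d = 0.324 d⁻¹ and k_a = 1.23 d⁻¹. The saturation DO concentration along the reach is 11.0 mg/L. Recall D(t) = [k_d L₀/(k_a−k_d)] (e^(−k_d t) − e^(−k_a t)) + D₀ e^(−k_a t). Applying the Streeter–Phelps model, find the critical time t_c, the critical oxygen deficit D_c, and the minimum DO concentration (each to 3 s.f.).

t_c ≈ 1.39 d; D_c ≈ 8.79 mg/L; min DO ≈ 2.21 mg/L

With k_a/k_d = 3.796 and 1 − D₀(k_a−k_d)/(k_d L₀) = 0.9246,
t_c = ln(3.796 × 0.9246) / (1.23 − 0.324) = ln(3.510) / 0.9060 = 1.256/0.9060 = 1.386 d.
L(t_c) = L₀ e^(−k_d t_c) = 52.3 × 0.6382 = 33.38 mg/L, and at the critical point k_a D_c = k_d L, so D_c = (0.324/1.23) × 33.38 = 8.793 mg/L.
Minimum DO = C_s − D_c = 11.0 − 8.793 = 2.207 mg/L.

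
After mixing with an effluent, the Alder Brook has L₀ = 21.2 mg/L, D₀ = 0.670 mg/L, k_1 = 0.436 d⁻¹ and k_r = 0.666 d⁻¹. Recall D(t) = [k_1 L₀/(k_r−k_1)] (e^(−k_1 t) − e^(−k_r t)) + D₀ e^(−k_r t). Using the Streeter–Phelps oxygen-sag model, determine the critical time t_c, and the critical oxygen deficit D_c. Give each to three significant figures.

With k_r/k_1 = 1.528 and 1 − D₀(k_r−k_1)/(k_1 L₀) = 0.9833,
t_c = ln(1.528 × 0.9833) / (0.666 − 0.436) = ln(1.502) / 0.2300 = 0.4068/0.2300 = 1.769 d.
D_c = (k_1/k_r) L₀ e^(−k_1 t_c) = (0.436/0.666) × 21.2 × e^(−0.436×1.769) = 0.6547 × 21.2 × 0.4624 = 6.418 mg/L.

t_c ≈ 1.77 d; D_c ≈ 6.42 mg/L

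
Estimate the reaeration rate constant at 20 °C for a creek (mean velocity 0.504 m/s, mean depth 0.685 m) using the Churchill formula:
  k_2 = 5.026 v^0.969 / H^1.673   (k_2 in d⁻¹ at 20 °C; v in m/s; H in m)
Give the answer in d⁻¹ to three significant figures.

k_2 ≈ 4.87 d⁻¹

k_2 = 5.026 × 0.504^0.969 / 0.685^1.673 = 5.026 × 0.5148 / 0.5310 = 4.873 d⁻¹.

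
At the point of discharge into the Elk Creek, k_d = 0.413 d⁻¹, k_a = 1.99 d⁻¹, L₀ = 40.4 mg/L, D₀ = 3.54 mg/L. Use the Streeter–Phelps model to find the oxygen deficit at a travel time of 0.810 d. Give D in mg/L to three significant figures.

k_d L₀/(k_a−k_d) = 0.413×40.4/(1.99−0.413) = 16.69/1.577 = 10.58 mg/L.
e^(−k_d t) = e^(−0.413×0.8100) = 0.7157; e^(−k_a t) = e^(−1.99×0.8100) = 0.1995.
D = 10.58 × (0.7157 − 0.1995) + 3.54 × 0.1995 = 5.461 + 0.7063 = 6.167 mg/L.

D ≈ 6.17 mg/L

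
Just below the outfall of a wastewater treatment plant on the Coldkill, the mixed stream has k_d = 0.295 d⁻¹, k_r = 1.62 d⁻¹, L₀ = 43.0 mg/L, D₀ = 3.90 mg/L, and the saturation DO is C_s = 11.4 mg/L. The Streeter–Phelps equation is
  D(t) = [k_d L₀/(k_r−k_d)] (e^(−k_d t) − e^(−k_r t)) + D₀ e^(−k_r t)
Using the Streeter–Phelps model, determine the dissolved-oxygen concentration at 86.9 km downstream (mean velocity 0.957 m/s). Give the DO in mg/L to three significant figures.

Travel time t = x/v = 86.9 km / (0.957 m/s) = 86900 m / 0.957 m/s = 90800 s = 1.051 d.
k_d L₀/(k_r−k_d) = 0.295×43.0/(1.62−0.295) = 12.68/1.325 = 9.574 mg/L.
e^(−k_d t) = e^(−0.295×1.051) = 0.7334; e^(−k_r t) = e^(−1.62×1.051) = 0.1822.
D = 9.574 × (0.7334 − 0.1822) + 3.90 × 0.1822 = 5.277 + 0.7106 = 5.988 mg/L.
DO = C_s − D = 11.4 − 5.988 = 5.412 mg/L.

DO ≈ 5.41 mg/L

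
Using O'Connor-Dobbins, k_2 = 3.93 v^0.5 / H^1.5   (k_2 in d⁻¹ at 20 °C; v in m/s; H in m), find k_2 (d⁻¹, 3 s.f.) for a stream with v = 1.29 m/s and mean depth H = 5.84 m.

k_2 ≈ 0.316 d⁻¹

k_2 = 3.93 × 1.29^0.5 / 5.84^1.5 = 3.93 × 1.136 / 14.11 = 0.3163 d⁻¹.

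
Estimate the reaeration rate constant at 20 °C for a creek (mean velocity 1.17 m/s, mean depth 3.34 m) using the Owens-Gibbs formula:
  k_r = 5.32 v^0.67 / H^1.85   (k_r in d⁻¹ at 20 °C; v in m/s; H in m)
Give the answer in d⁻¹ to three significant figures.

k_r = 5.32 × 1.17^0.67 / 3.34^1.85 = 5.32 × 1.111 / 9.310 = 0.6348 d⁻¹.

k_r ≈ 0.635 d⁻¹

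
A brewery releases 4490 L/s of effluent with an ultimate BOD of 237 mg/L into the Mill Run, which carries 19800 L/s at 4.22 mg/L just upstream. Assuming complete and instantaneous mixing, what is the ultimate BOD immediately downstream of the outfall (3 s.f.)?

47.2 mg/L

Flow-weighted mixing: C = (Q_r C_r + Q_w C_w)/(Q_r + Q_w)
= (19800×4.22 + 4490×237)/(19800 + 4490) = 1.148×10^6/24290 = 47.25 mg/L.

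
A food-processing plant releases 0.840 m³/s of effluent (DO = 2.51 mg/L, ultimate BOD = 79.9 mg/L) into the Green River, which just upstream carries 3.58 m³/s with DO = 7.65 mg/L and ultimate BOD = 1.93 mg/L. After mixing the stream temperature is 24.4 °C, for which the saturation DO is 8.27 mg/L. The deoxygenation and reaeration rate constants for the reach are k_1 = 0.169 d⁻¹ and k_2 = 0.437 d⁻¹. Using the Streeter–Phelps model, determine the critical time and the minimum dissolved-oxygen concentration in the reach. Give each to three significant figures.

Mixed DO = (3.58×7.65 + 0.840×2.51)/(3.58+0.840) = 29.50/4.420 = 6.673 mg/L.
Mixed L₀ = (3.58×1.93 + 0.840×79.9)/(4.420) = 74.03/4.420 = 16.75 mg/L.
Initial deficit D₀ = C_s − DO₀ = 8.27 − 6.673 = 1.597 mg/L.
t_c = (1/0.2680) ln[(0.437/0.169)(1 − 1.597×0.2680/(0.169×16.75))] = 3.731 × ln(2.195) = 2.933 d.
D_c = (0.169/0.437) × 16.75 × e^(−0.169×2.933) = 0.3867 × 16.75 × 0.6091 = 3.945 mg/L.
Minimum DO = 8.27 − 3.945 = 4.325 mg/L.

t_c ≈ 2.93 d; minimum DO ≈ 4.32 mg/L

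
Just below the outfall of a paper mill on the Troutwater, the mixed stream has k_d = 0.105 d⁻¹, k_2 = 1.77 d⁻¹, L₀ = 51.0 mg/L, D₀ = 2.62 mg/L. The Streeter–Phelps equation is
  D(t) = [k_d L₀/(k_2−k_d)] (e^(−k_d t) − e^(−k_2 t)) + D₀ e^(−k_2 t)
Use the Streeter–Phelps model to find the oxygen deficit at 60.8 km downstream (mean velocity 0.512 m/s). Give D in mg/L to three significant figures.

Travel time t = x/v = 60.8 km / (0.512 m/s) = 60800 m / 0.512 m/s = 118800 s = 1.374 d.
k_d L₀/(k_2−k_d) = 0.105×51.0/(1.77−0.105) = 5.355/1.665 = 3.216 mg/L.
e^(−k_d t) = e^(−0.105×1.374) = 0.8656; e^(−k_2 t) = e^(−1.77×1.374) = 0.08780.
D = 3.216 × (0.8656 − 0.08780) + 2.62 × 0.08780 = 2.502 + 0.2300 = 2.732 mg/L.

D ≈ 2.73 mg/L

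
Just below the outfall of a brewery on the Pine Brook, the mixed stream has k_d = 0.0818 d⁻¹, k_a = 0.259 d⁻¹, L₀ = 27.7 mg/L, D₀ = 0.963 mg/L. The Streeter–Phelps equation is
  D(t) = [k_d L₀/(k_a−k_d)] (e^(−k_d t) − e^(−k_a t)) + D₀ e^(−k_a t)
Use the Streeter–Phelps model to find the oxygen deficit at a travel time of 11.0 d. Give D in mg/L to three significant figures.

k_d L₀/(k_a−k_d) = 0.0818×27.7/(0.259−0.0818) = 2.266/0.1772 = 12.79 mg/L.
e^(−k_d t) = e^(−0.0818×11.00) = 0.4067; e^(−k_a t) = e^(−0.259×11.00) = 0.05790.
D = 12.79 × (0.4067 − 0.05790) + 0.963 × 0.05790 = 4.459 + 0.05576 = 4.515 mg/L.

D ≈ 4.52 mg/L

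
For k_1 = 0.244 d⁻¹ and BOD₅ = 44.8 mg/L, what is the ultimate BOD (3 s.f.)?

L₀ ≈ 63.6 mg/L

BOD₅ = L₀(1 − e^(−5k_1)) ⇒ L₀ = BOD₅ / (1 − e^(−5×0.244))
= 44.8 / (1 − 0.2952) = 44.8 / 0.7048 = 63.57 mg/L.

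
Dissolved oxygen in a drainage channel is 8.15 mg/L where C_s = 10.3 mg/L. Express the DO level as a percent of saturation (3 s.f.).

79.1 % saturation

% saturation = C/C_s × 100 = 8.15/10.3 × 100 = 79.1 %.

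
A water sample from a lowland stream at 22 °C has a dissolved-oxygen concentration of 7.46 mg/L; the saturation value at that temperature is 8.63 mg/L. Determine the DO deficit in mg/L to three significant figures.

D ≈ 1.17 mg/L

D = C_s − C = 8.63 − 7.46 = 1.17 mg/L.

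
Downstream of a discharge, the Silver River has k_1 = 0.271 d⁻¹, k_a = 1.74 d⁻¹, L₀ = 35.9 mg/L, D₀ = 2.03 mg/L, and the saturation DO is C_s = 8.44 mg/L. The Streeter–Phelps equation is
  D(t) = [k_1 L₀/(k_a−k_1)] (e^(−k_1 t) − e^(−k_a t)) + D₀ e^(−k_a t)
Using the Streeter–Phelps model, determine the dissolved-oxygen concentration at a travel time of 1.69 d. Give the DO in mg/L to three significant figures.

k_1 L₀/(k_a−k_1) = 0.271×35.9/(1.74−0.271) = 9.729/1.469 = 6.623 mg/L.
e^(−k_1 t) = e^(−0.271×1.690) = 0.6326; e^(−k_a t) = e^(−1.74×1.690) = 0.05283.
D = 6.623 × (0.6326 − 0.05283) + 2.03 × 0.05283 = 3.839 + 0.1073 = 3.947 mg/L.
DO = C_s − D = 8.44 − 3.947 = 4.493 mg/L.

DO ≈ 4.49 mg/L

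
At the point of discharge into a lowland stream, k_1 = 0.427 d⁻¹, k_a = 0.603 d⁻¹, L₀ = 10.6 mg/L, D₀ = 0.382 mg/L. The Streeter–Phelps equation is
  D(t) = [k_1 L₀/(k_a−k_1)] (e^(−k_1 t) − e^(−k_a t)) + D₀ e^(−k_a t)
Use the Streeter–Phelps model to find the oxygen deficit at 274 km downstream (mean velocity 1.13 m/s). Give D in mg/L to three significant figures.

Travel time t = x/v = 274 km / (1.13 m/s) = 274000 m / 1.13 m/s = 242500 s = 2.806 d.
k_1 L₀/(k_a−k_1) = 0.427×10.6/(0.603−0.427) = 4.526/0.1760 = 25.72 mg/L.
e^(−k_1 t) = e^(−0.427×2.806) = 0.3017; e^(−k_a t) = e^(−0.603×2.806) = 0.1841.
D = 25.72 × (0.3017 − 0.1841) + 0.382 × 0.1841 = 3.024 + 0.07032 = 3.094 mg/L.

D ≈ 3.09 mg/L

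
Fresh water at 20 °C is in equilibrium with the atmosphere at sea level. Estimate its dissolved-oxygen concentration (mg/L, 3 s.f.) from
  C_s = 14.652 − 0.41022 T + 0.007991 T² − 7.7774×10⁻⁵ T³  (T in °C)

C_s = 14.652 − 0.41022×20 + 0.007991×20² − 7.7774×10⁻⁵×20³ = 9.022 mg/L.

C_s ≈ 9.02 mg/L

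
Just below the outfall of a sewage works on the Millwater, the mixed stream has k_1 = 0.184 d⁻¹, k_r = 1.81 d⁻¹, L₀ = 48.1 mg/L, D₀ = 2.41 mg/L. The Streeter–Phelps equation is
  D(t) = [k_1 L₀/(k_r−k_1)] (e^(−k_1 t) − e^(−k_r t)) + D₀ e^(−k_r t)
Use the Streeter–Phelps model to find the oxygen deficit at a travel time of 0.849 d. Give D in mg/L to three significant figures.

D ≈ 4.00 mg/L

k_1 L₀/(k_r−k_1) = 0.184×48.1/(1.81−0.184) = 8.850/1.626 = 5.443 mg/L.
e^(−k_1 t) = e^(−0.184×0.8490) = 0.8554; e^(−k_r t) = e^(−1.81×0.8490) = 0.2151.
D = 5.443 × (0.8554 − 0.2151) + 2.41 × 0.2151 = 3.485 + 0.5184 = 4.003 mg/L.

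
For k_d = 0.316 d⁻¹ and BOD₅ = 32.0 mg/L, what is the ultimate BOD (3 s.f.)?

BOD₅ = L₀(1 − e^(−5k_d)) ⇒ L₀ = BOD₅ / (1 − e^(−5×0.316))
= 32.0 / (1 − 0.2060) = 32.0 / 0.7940 = 40.30 mg/L.

L₀ ≈ 40.3 mg/L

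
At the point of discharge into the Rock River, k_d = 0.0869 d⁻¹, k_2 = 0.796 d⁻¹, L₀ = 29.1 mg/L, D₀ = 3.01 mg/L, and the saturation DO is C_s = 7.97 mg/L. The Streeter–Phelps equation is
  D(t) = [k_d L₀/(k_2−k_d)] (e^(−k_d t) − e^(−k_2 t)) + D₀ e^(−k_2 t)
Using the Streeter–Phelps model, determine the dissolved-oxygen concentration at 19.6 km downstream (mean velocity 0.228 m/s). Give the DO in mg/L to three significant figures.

Travel time t = x/v = 19.6 km / (0.228 m/s) = 19600 m / 0.228 m/s = 85960 s = 0.9950 d.
k_d L₀/(k_2−k_d) = 0.0869×29.1/(0.796−0.0869) = 2.529/0.7091 = 3.566 mg/L.
e^(−k_d t) = e^(−0.0869×0.9950) = 0.9172; e^(−k_2 t) = e^(−0.796×0.9950) = 0.4529.
D = 3.566 × (0.9172 − 0.4529) + 3.01 × 0.4529 = 1.656 + 1.363 = 3.019 mg/L.
DO = C_s − D = 7.97 − 3.019 = 4.951 mg/L.

DO ≈ 4.95 mg/L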